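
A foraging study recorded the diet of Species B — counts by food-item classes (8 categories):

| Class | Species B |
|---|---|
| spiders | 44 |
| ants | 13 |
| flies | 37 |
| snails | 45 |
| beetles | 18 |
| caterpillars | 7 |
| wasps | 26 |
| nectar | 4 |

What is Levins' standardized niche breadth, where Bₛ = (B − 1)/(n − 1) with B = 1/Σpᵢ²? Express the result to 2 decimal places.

0.68

Proportions for Species B (n=194): 44/194=0.2268, 13/194=0.0670, 37/194=0.1907, 45/194=0.2320, 18/194=0.0928, 7/194=0.0361, 26/194=0.1340, 4/194=0.0206
Σpᵢ² = 0.2268² + 0.0670² + 0.1907² + 0.2320² + 0.0928² + 0.0361² + 0.1340² + 0.0206² = 0.051438 + 0.004489 + 0.036366 + 0.053824 + 0.008612 + 0.001303 + 0.017956 + 0.000424 = 0.174412
B = 1 / 0.174412 = 5.7336
Bₛ = (B − 1)/(n − 1) = (5.7336 − 1)/(8 − 1) = 4.7336/7 = 0.6762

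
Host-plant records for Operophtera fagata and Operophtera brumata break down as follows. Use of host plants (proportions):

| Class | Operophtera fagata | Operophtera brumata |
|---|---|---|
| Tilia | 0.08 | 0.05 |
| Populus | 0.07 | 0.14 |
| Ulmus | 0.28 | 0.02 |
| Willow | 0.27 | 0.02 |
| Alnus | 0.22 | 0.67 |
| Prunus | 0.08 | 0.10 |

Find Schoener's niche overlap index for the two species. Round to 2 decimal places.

Σ|p₁ᵢ − p₂ᵢ| = 0.03 + 0.07 + 0.26 + 0.25 + 0.45 + 0.02 = 1.08
D = 1 − ½ × 1.08 = 1 − 0.540 = 0.4600

0.46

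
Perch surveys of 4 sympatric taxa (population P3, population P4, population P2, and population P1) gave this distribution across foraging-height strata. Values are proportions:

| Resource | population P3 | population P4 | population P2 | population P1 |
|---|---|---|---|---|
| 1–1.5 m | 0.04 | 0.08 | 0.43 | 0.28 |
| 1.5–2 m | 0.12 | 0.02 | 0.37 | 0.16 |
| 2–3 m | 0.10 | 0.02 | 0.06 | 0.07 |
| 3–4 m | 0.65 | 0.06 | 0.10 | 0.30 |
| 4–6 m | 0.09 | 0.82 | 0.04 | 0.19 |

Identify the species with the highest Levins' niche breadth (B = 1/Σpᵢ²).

population P1

Σp_P3ᵢ² = 0.04² + 0.12² + 0.10² + 0.65² + 0.09² = 0.0016 + 0.0144 + 0.0100 + 0.4225 + 0.0081 = 0.4566
B_P3 = 1 / 0.4566 = 2.1901
Σp_P4ᵢ² = 0.08² + 0.02² + 0.02² + 0.06² + 0.82² = 0.0064 + 0.0004 + 0.0004 + 0.0036 + 0.6724 = 0.6832
B_P4 = 1 / 0.6832 = 1.4637
Σp_P2ᵢ² = 0.43² + 0.37² + 0.06² + 0.10² + 0.04² = 0.1849 + 0.1369 + 0.0036 + 0.0100 + 0.0016 = 0.3370
B_P2 = 1 / 0.3370 = 2.9674
Σp_P1ᵢ² = 0.28² + 0.16² + 0.07² + 0.30² + 0.19² = 0.0784 + 0.0256 + 0.0049 + 0.0900 + 0.0361 = 0.2350
B_P1 = 1 / 0.2350 = 4.2553
Highest B → broadest niche (most generalist): population P1 (B = 4.26).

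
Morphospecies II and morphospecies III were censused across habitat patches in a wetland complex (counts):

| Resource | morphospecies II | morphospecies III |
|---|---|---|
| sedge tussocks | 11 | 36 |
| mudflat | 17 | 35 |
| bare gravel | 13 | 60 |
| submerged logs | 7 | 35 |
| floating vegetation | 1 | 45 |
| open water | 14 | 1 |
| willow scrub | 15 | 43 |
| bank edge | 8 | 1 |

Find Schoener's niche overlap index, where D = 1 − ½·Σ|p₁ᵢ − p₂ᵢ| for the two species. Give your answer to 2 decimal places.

0.68

Proportions for morphospecies II (n=86): 11/86=0.1279, 17/86=0.1977, 13/86=0.1512, 7/86=0.0814, 1/86=0.0116, 14/86=0.1628, 15/86=0.1744, 8/86=0.0930
Proportions for morphospecies III (n=256): 36/256=0.1406, 35/256=0.1367, 60/256=0.2344, 35/256=0.1367, 45/256=0.1758, 1/256=0.0039, 43/256=0.1680, 1/256=0.0039
Σ|p₁ᵢ − p₂ᵢ| = 0.0127 + 0.0610 + 0.0832 + 0.0553 + 0.1642 + 0.1589 + 0.0064 + 0.0891 = 0.6308
D = 1 − ½ × 0.6308 = 1 − 0.31540 = 0.68460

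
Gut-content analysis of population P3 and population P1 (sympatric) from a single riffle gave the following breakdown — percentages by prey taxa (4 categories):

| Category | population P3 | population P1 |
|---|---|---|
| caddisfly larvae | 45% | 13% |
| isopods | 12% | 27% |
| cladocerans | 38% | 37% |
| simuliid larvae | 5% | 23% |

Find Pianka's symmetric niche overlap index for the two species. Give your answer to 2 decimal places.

Convert percentages to proportions (divide by 100).
Σ p₁ᵢp₂ᵢ = 0.0585 + 0.0324 + 0.1406 + 0.0115 = 0.2430
Σp_1ᵢ² = 0.45² + 0.12² + 0.38² + 0.05² = 0.2025 + 0.0144 + 0.1444 + 0.0025 = 0.3638
Σp_2ᵢ² = 0.13² + 0.27² + 0.37² + 0.23² = 0.0169 + 0.0729 + 0.1369 + 0.0529 = 0.2796
O = 0.2430 / √(0.3638 × 0.2796) = 0.2430 / 0.31893 = 0.7619

0.76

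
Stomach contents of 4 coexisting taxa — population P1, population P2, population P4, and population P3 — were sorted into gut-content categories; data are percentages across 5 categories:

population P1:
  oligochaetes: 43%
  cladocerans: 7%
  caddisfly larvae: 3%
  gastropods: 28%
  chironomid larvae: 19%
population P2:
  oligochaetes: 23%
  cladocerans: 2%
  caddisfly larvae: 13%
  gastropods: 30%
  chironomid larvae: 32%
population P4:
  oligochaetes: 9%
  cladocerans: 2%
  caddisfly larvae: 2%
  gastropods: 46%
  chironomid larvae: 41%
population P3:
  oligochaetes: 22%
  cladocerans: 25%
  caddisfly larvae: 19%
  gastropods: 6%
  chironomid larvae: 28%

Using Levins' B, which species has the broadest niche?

Convert percentages to proportions (divide by 100).
Σp_P1ᵢ² = 0.43² + 0.07² + 0.03² + 0.28² + 0.19² = 0.1849 + 0.0049 + 0.0009 + 0.0784 + 0.0361 = 0.3052
B_P1 = 1 / 0.3052 = 3.2765
Σp_P2ᵢ² = 0.23² + 0.02² + 0.13² + 0.30² + 0.32² = 0.0529 + 0.0004 + 0.0169 + 0.0900 + 0.1024 = 0.2626
B_P2 = 1 / 0.2626 = 3.8081
Σp_P4ᵢ² = 0.09² + 0.02² + 0.02² + 0.46² + 0.41² = 0.0081 + 0.0004 + 0.0004 + 0.2116 + 0.1681 = 0.3886
B_P4 = 1 / 0.3886 = 2.5733
Σp_P3ᵢ² = 0.22² + 0.25² + 0.19² + 0.06² + 0.28² = 0.0484 + 0.0625 + 0.0361 + 0.0036 + 0.0784 = 0.2290
B_P3 = 1 / 0.2290 = 4.3668
Highest B → broadest niche (most generalist): population P3 (B = 4.37).

population P3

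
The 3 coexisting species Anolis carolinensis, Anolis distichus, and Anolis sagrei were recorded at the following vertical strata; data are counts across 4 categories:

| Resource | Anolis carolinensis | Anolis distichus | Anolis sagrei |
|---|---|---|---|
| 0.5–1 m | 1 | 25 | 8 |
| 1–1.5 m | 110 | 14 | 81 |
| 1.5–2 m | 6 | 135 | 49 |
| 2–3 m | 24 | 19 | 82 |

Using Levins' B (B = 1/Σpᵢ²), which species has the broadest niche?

Anolis sagrei

Proportions for Anolis carolinensis (n=141): 1/141=0.0071, 110/141=0.7801, 6/141=0.0426, 24/141=0.1702
Proportions for Anolis distichus (n=193): 25/193=0.1295, 14/193=0.0725, 135/193=0.6995, 19/193=0.0984
Proportions for Anolis sagrei (n=220): 8/220=0.0364, 81/220=0.3682, 49/220=0.2227, 82/220=0.3727
Σp_caroᵢ² = 0.0071² + 0.7801² + 0.0426² + 0.1702² = 0.000050 + 0.608556 + 0.001815 + 0.028968 = 0.639389
B_caro = 1 / 0.639389 = 1.5640
Σp_distᵢ² = 0.1295² + 0.0725² + 0.6995² + 0.0984² = 0.016770 + 0.005256 + 0.489300 + 0.009683 = 0.521009
B_dist = 1 / 0.521009 = 1.9194
Σp_sagrᵢ² = 0.0364² + 0.3682² + 0.2227² + 0.3727² = 0.001325 + 0.135571 + 0.049595 + 0.138905 = 0.325396
B_sagr = 1 / 0.325396 = 3.0732
Highest B → broadest niche (most generalist): Anolis sagrei (B = 3.07).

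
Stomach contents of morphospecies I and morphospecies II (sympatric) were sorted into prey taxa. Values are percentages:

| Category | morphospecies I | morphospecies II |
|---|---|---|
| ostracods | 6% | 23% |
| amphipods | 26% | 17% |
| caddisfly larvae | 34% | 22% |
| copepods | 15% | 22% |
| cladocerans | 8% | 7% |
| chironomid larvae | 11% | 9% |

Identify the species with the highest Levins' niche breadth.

Convert percentages to proportions (divide by 100).
Σp_Iᵢ² = 0.06² + 0.26² + 0.34² + 0.15² + 0.08² + 0.11² = 0.0036 + 0.0676 + 0.1156 + 0.0225 + 0.0064 + 0.0121 = 0.2278
B_I = 1 / 0.2278 = 4.3898
Σp_IIᵢ² = 0.23² + 0.17² + 0.22² + 0.22² + 0.07² + 0.09² = 0.0529 + 0.0289 + 0.0484 + 0.0484 + 0.0049 + 0.0081 = 0.1916
B_II = 1 / 0.1916 = 5.2192
Highest B → broadest niche (most generalist): morphospecies II (B = 5.22).

morphospecies II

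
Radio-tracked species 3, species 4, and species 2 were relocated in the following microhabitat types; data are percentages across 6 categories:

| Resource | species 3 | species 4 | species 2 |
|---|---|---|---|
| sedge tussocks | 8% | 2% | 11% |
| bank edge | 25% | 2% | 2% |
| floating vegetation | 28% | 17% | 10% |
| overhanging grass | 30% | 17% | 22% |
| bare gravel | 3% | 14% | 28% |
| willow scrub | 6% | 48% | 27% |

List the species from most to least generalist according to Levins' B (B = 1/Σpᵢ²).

Convert percentages to proportions (divide by 100).
Σp_3ᵢ² = 0.08² + 0.25² + 0.28² + 0.30² + 0.03² + 0.06² = 0.0064 + 0.0625 + 0.0784 + 0.0900 + 0.0009 + 0.0036 = 0.2418
B_3 = 1 / 0.2418 = 4.1356
Σp_4ᵢ² = 0.02² + 0.02² + 0.17² + 0.17² + 0.14² + 0.48² = 0.0004 + 0.0004 + 0.0289 + 0.0289 + 0.0196 + 0.2304 = 0.3086
B_4 = 1 / 0.3086 = 3.2404
Σp_2ᵢ² = 0.11² + 0.02² + 0.10² + 0.22² + 0.28² + 0.27² = 0.0121 + 0.0004 + 0.0100 + 0.0484 + 0.0784 + 0.0729 = 0.2222
B_2 = 1 / 0.2222 = 4.5005
Ranking by B (broadest → narrowest): species 2 (4.50) > species 3 (4.14) > species 4 (3.24)

species 2 > species 3 > species 4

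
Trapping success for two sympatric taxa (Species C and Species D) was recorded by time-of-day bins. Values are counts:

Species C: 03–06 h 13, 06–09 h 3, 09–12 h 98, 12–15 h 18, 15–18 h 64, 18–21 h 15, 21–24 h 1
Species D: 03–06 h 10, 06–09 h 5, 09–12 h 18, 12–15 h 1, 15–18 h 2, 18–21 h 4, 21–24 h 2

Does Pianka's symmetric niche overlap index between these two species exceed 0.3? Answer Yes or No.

Yes

Proportions for Species C (n=212): 13/212=0.0613, 3/212=0.0142, 98/212=0.4623, 18/212=0.0849, 64/212=0.3019, 15/212=0.0708, 1/212=0.0047
Proportions for Species D (n=42): 10/42=0.2381, 5/42=0.1190, 18/42=0.4286, 1/42=0.0238, 2/42=0.0476, 4/42=0.0952, 2/42=0.0476
Σ p₁ᵢp₂ᵢ = 0.014596 + 0.001690 + 0.198142 + 0.002021 + 0.014370 + 0.006740 + 0.000224 = 0.237783
Σp_1ᵢ² = 0.0613² + 0.0142² + 0.4623² + 0.0849² + 0.3019² + 0.0708² + 0.0047² = 0.003758 + 0.000202 + 0.213721 + 0.007208 + 0.091144 + 0.005013 + 0.000022 = 0.321068
Σp_2ᵢ² = 0.2381² + 0.1190² + 0.4286² + 0.0238² + 0.0476² + 0.0952² + 0.0476² = 0.056692 + 0.014161 + 0.183698 + 0.000566 + 0.002266 + 0.009063 + 0.002266 = 0.268712
O = 0.237783 / √(0.321068 × 0.268712) = 0.237783 / 0.2937258 = 0.8095
O = 0.8095 > 0.3 → Yes.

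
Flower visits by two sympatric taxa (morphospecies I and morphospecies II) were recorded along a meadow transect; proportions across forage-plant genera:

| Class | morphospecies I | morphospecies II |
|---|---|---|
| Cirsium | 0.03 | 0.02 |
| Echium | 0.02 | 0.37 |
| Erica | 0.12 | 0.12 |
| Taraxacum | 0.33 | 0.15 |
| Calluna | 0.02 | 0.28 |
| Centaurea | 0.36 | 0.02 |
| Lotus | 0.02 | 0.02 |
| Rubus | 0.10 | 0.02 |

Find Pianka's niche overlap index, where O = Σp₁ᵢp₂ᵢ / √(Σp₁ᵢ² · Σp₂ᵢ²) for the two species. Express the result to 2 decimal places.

Σ p₁ᵢp₂ᵢ = 0.0006 + 0.0074 + 0.0144 + 0.0495 + 0.0056 + 0.0072 + 0.0004 + 0.0020 = 0.0871
Σp_1ᵢ² = 0.03² + 0.02² + 0.12² + 0.33² + 0.02² + 0.36² + 0.02² + 0.10² = 0.0009 + 0.0004 + 0.0144 + 0.1089 + 0.0004 + 0.1296 + 0.0004 + 0.0100 = 0.2650
Σp_2ᵢ² = 0.02² + 0.37² + 0.12² + 0.15² + 0.28² + 0.02² + 0.02² + 0.02² = 0.0004 + 0.1369 + 0.0144 + 0.0225 + 0.0784 + 0.0004 + 0.0004 + 0.0004 = 0.2538
O = 0.0871 / √(0.2650 × 0.2538) = 0.0871 / 0.25934 = 0.3359

0.34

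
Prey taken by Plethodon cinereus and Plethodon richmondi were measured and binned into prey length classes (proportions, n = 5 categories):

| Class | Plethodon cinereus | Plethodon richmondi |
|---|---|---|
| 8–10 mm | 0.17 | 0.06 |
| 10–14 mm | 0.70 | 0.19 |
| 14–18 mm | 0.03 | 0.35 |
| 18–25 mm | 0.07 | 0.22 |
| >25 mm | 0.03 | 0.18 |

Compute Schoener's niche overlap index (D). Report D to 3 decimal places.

Σ|p₁ᵢ − p₂ᵢ| = 0.11 + 0.51 + 0.32 + 0.15 + 0.15 = 1.24
D = 1 − ½ × 1.24 = 1 − 0.620 = 0.38000

0.380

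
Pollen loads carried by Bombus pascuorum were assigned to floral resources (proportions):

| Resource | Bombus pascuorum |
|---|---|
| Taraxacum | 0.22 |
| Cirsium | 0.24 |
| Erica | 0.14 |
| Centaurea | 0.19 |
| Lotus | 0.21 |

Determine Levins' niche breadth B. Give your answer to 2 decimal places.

Σpᵢ² = 0.22² + 0.24² + 0.14² + 0.19² + 0.21² = 0.0484 + 0.0576 + 0.0196 + 0.0361 + 0.0441 = 0.2058
B = 1 / 0.2058 = 4.8591

4.86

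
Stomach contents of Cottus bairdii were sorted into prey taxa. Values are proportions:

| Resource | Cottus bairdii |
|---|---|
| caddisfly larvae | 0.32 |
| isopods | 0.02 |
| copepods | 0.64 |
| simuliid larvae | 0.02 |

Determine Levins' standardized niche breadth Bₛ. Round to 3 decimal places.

0.317

Σpᵢ² = 0.32² + 0.02² + 0.64² + 0.02² = 0.1024 + 0.0004 + 0.4096 + 0.0004 = 0.5128
B = 1 / 0.5128 = 1.95008
Bₛ = (B − 1)/(n − 1) = (1.95008 − 1)/(4 − 1) = 0.95008/3 = 0.31669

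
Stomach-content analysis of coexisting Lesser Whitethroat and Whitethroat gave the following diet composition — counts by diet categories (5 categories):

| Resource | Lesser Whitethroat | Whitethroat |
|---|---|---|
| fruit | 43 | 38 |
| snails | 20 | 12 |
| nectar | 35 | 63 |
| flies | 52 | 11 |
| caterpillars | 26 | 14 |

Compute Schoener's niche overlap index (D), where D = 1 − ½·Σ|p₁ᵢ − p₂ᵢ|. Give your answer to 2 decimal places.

0.71

Proportions for Lesser Whitethroat (n=176): 43/176=0.2443, 20/176=0.1136, 35/176=0.1989, 52/176=0.2955, 26/176=0.1477
Proportions for Whitethroat (n=138): 38/138=0.2754, 12/138=0.0870, 63/138=0.4565, 11/138=0.0797, 14/138=0.1014
Σ|p₁ᵢ − p₂ᵢ| = 0.0311 + 0.0266 + 0.2576 + 0.2158 + 0.0463 = 0.5774
D = 1 − ½ × 0.5774 = 1 − 0.28870 = 0.71130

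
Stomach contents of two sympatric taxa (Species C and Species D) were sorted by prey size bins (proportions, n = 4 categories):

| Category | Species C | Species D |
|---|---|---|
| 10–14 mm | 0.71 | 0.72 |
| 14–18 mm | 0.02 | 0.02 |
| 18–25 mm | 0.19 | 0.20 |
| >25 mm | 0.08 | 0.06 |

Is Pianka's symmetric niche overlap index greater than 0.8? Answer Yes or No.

Σ p₁ᵢp₂ᵢ = 0.5112 + 0.0004 + 0.0380 + 0.0048 = 0.5544
Σp_1ᵢ² = 0.71² + 0.02² + 0.19² + 0.08² = 0.5041 + 0.0004 + 0.0361 + 0.0064 = 0.5470
Σp_2ᵢ² = 0.72² + 0.02² + 0.20² + 0.06² = 0.5184 + 0.0004 + 0.0400 + 0.0036 = 0.5624
O = 0.5544 / √(0.5470 × 0.5624) = 0.5544 / 0.55465 = 0.9995
O = 0.9995 > 0.8 → Yes.

Yes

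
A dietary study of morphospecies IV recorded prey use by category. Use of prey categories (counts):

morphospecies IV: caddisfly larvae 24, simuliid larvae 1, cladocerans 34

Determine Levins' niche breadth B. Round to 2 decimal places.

2.01

Proportions for morphospecies IV (n=59): 24/59=0.4068, 1/59=0.0169, 34/59=0.5763
Σpᵢ² = 0.4068² + 0.0169² + 0.5763² = 0.165486 + 0.000286 + 0.332122 = 0.497894
B = 1 / 0.497894 = 2.0085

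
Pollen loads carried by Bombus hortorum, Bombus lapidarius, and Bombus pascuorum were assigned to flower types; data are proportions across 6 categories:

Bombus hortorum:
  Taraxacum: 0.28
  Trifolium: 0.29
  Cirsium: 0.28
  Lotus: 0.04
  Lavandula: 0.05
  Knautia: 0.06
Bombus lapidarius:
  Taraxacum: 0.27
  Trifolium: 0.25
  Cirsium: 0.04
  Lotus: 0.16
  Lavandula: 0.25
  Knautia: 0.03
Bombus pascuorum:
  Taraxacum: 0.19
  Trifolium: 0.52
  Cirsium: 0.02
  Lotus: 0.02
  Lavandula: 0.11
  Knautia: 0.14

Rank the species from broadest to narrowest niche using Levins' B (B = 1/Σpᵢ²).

Bombus lapidarius > Bombus hortorum > Bombus pascuorum

Σp_hortᵢ² = 0.28² + 0.29² + 0.28² + 0.04² + 0.05² + 0.06² = 0.0784 + 0.0841 + 0.0784 + 0.0016 + 0.0025 + 0.0036 = 0.2486
B_hort = 1 / 0.2486 = 4.0225
Σp_lapiᵢ² = 0.27² + 0.25² + 0.04² + 0.16² + 0.25² + 0.03² = 0.0729 + 0.0625 + 0.0016 + 0.0256 + 0.0625 + 0.0009 = 0.2260
B_lapi = 1 / 0.2260 = 4.4248
Σp_pascᵢ² = 0.19² + 0.52² + 0.02² + 0.02² + 0.11² + 0.14² = 0.0361 + 0.2704 + 0.0004 + 0.0004 + 0.0121 + 0.0196 = 0.3390
B_pasc = 1 / 0.3390 = 2.9499
Ranking by B (broadest → narrowest): Bombus lapidarius (4.42) > Bombus hortorum (4.02) > Bombus pascuorum (2.95)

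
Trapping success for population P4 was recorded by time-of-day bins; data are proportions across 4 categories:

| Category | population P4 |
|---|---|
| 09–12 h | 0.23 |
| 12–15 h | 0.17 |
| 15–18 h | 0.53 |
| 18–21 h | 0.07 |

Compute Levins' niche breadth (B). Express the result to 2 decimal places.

Σpᵢ² = 0.23² + 0.17² + 0.53² + 0.07² = 0.0529 + 0.0289 + 0.2809 + 0.0049 = 0.3676
B = 1 / 0.3676 = 2.7203

2.72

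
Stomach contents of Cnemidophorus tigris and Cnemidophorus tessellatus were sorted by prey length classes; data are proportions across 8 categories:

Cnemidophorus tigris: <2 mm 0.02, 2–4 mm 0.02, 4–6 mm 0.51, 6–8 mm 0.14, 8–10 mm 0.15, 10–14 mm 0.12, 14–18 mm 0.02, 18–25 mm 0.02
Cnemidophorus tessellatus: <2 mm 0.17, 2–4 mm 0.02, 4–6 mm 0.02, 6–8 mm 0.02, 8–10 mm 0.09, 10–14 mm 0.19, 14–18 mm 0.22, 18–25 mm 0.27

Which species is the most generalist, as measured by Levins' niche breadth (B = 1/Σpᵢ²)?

Σp_tigrᵢ² = 0.02² + 0.02² + 0.51² + 0.14² + 0.15² + 0.12² + 0.02² + 0.02² = 0.0004 + 0.0004 + 0.2601 + 0.0196 + 0.0225 + 0.0144 + 0.0004 + 0.0004 = 0.3182
B_tigr = 1 / 0.3182 = 3.1427
Σp_tessᵢ² = 0.17² + 0.02² + 0.02² + 0.02² + 0.09² + 0.19² + 0.22² + 0.27² = 0.0289 + 0.0004 + 0.0004 + 0.0004 + 0.0081 + 0.0361 + 0.0484 + 0.0729 = 0.1956
B_tess = 1 / 0.1956 = 5.1125
Highest B → broadest niche (most generalist): Cnemidophorus tessellatus (B = 5.11).

Cnemidophorus tessellatus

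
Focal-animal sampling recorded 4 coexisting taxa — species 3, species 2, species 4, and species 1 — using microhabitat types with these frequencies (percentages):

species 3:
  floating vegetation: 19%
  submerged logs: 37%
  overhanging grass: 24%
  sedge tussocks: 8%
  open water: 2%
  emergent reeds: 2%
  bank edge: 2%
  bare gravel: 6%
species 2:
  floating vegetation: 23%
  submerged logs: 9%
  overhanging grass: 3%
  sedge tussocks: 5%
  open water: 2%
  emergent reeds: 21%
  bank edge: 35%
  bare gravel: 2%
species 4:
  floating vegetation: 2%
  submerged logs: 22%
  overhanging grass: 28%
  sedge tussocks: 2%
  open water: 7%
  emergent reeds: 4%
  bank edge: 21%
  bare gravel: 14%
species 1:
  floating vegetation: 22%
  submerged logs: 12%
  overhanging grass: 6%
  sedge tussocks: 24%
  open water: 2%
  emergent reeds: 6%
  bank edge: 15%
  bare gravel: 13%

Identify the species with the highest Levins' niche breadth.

species 1

Convert percentages to proportions (divide by 100).
Σp_3ᵢ² = 0.19² + 0.37² + 0.24² + 0.08² + 0.02² + 0.02² + 0.02² + 0.06² = 0.0361 + 0.1369 + 0.0576 + 0.0064 + 0.0004 + 0.0004 + 0.0004 + 0.0036 = 0.2418
B_3 = 1 / 0.2418 = 4.1356
Σp_2ᵢ² = 0.23² + 0.09² + 0.03² + 0.05² + 0.02² + 0.21² + 0.35² + 0.02² = 0.0529 + 0.0081 + 0.0009 + 0.0025 + 0.0004 + 0.0441 + 0.1225 + 0.0004 = 0.2318
B_2 = 1 / 0.2318 = 4.3141
Σp_4ᵢ² = 0.02² + 0.22² + 0.28² + 0.02² + 0.07² + 0.04² + 0.21² + 0.14² = 0.0004 + 0.0484 + 0.0784 + 0.0004 + 0.0049 + 0.0016 + 0.0441 + 0.0196 = 0.1978
B_4 = 1 / 0.1978 = 5.0556
Σp_1ᵢ² = 0.22² + 0.12² + 0.06² + 0.24² + 0.02² + 0.06² + 0.15² + 0.13² = 0.0484 + 0.0144 + 0.0036 + 0.0576 + 0.0004 + 0.0036 + 0.0225 + 0.0169 = 0.1674
B_1 = 1 / 0.1674 = 5.9737
Highest B → broadest niche (most generalist): species 1 (B = 5.97).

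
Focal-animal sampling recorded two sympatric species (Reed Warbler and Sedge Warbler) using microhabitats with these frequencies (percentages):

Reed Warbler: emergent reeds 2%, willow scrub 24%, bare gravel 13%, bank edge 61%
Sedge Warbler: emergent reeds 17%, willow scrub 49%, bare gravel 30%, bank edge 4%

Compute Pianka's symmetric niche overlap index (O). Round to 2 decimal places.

0.46

Convert percentages to proportions (divide by 100).
Σ p₁ᵢp₂ᵢ = 0.0034 + 0.1176 + 0.0390 + 0.0244 = 0.1844
Σp_1ᵢ² = 0.02² + 0.24² + 0.13² + 0.61² = 0.0004 + 0.0576 + 0.0169 + 0.3721 = 0.4470
Σp_2ᵢ² = 0.17² + 0.49² + 0.30² + 0.04² = 0.0289 + 0.2401 + 0.0900 + 0.0016 = 0.3606
O = 0.1844 / √(0.4470 × 0.3606) = 0.1844 / 0.40148 = 0.4593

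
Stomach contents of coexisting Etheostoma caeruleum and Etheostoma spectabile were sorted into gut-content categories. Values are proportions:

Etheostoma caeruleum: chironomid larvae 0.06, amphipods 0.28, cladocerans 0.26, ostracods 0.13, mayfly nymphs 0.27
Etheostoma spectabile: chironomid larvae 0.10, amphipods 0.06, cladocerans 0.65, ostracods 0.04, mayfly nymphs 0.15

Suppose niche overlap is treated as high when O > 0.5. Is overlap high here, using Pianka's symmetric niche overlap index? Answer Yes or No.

Yes

Σ p₁ᵢp₂ᵢ = 0.0060 + 0.0168 + 0.1690 + 0.0052 + 0.0405 = 0.2375
Σp_1ᵢ² = 0.06² + 0.28² + 0.26² + 0.13² + 0.27² = 0.0036 + 0.0784 + 0.0676 + 0.0169 + 0.0729 = 0.2394
Σp_2ᵢ² = 0.10² + 0.06² + 0.65² + 0.04² + 0.15² = 0.0100 + 0.0036 + 0.4225 + 0.0016 + 0.0225 = 0.4602
O = 0.2375 / √(0.2394 × 0.4602) = 0.2375 / 0.33192 = 0.7155
O = 0.7155 > 0.5 → Yes.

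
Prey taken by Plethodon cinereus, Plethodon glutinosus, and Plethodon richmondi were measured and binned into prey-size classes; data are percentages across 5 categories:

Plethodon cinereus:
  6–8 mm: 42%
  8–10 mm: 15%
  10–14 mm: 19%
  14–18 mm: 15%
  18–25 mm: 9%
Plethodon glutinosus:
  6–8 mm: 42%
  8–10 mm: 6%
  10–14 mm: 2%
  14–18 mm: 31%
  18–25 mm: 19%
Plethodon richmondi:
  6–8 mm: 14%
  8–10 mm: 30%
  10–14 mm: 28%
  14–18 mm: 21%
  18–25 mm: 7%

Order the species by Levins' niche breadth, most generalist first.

Convert percentages to proportions (divide by 100).
Σp_cineᵢ² = 0.42² + 0.15² + 0.19² + 0.15² + 0.09² = 0.1764 + 0.0225 + 0.0361 + 0.0225 + 0.0081 = 0.2656
B_cine = 1 / 0.2656 = 3.7651
Σp_glutᵢ² = 0.42² + 0.06² + 0.02² + 0.31² + 0.19² = 0.1764 + 0.0036 + 0.0004 + 0.0961 + 0.0361 = 0.3126
B_glut = 1 / 0.3126 = 3.1990
Σp_richᵢ² = 0.14² + 0.30² + 0.28² + 0.21² + 0.07² = 0.0196 + 0.0900 + 0.0784 + 0.0441 + 0.0049 = 0.2370
B_rich = 1 / 0.2370 = 4.2194
Ranking by B (broadest → narrowest): Plethodon richmondi (4.22) > Plethodon cinereus (3.77) > Plethodon glutinosus (3.20)

Plethodon richmondi > Plethodon cinereus > Plethodon glutinosus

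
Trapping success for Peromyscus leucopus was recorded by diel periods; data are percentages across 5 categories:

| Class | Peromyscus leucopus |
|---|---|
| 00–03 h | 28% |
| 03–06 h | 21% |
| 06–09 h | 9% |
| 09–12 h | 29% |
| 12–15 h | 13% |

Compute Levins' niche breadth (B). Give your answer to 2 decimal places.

4.32

Convert percentages to proportions (divide by 100).
Σpᵢ² = 0.28² + 0.21² + 0.09² + 0.29² + 0.13² = 0.0784 + 0.0441 + 0.0081 + 0.0841 + 0.0169 = 0.2316
B = 1 / 0.2316 = 4.3178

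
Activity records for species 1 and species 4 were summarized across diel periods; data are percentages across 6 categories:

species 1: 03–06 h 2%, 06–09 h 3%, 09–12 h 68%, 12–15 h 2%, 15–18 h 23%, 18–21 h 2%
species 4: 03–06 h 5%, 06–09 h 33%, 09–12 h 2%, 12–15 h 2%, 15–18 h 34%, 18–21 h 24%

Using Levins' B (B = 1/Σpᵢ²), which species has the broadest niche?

species 4

Convert percentages to proportions (divide by 100).
Σp_1ᵢ² = 0.02² + 0.03² + 0.68² + 0.02² + 0.23² + 0.02² = 0.0004 + 0.0009 + 0.4624 + 0.0004 + 0.0529 + 0.0004 = 0.5174
B_1 = 1 / 0.5174 = 1.9327
Σp_4ᵢ² = 0.05² + 0.33² + 0.02² + 0.02² + 0.34² + 0.24² = 0.0025 + 0.1089 + 0.0004 + 0.0004 + 0.1156 + 0.0576 = 0.2854
B_4 = 1 / 0.2854 = 3.5039
Highest B → broadest niche (most generalist): species 4 (B = 3.50).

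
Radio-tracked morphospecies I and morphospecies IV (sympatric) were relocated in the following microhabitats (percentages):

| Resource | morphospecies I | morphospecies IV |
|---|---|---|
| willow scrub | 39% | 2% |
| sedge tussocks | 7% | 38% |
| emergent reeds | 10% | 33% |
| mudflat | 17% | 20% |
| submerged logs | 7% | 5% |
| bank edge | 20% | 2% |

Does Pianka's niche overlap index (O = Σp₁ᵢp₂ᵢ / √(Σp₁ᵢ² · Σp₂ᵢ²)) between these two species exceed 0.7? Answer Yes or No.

Convert percentages to proportions (divide by 100).
Σ p₁ᵢp₂ᵢ = 0.0078 + 0.0266 + 0.0330 + 0.0340 + 0.0035 + 0.0040 = 0.1089
Σp_1ᵢ² = 0.39² + 0.07² + 0.10² + 0.17² + 0.07² + 0.20² = 0.1521 + 0.0049 + 0.0100 + 0.0289 + 0.0049 + 0.0400 = 0.2408
Σp_2ᵢ² = 0.02² + 0.38² + 0.33² + 0.20² + 0.05² + 0.02² = 0.0004 + 0.1444 + 0.1089 + 0.0400 + 0.0025 + 0.0004 = 0.2966
O = 0.1089 / √(0.2408 × 0.2966) = 0.1089 / 0.26725 = 0.4075
O = 0.4075 < 0.7 → No.

No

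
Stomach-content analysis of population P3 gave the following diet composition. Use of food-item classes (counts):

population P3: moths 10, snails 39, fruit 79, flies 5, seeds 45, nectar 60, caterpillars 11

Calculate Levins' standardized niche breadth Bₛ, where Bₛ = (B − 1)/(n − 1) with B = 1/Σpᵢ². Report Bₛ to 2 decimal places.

Proportions for population P3 (n=249): 10/249=0.0402, 39/249=0.1566, 79/249=0.3173, 5/249=0.0201, 45/249=0.1807, 60/249=0.2410, 11/249=0.0442
Σpᵢ² = 0.0402² + 0.1566² + 0.3173² + 0.0201² + 0.1807² + 0.2410² + 0.0442² = 0.001616 + 0.024524 + 0.100679 + 0.000404 + 0.032652 + 0.058081 + 0.001954 = 0.219910
B = 1 / 0.219910 = 4.5473
Bₛ = (B − 1)/(n − 1) = (4.5473 − 1)/(7 − 1) = 3.5473/6 = 0.5912

0.59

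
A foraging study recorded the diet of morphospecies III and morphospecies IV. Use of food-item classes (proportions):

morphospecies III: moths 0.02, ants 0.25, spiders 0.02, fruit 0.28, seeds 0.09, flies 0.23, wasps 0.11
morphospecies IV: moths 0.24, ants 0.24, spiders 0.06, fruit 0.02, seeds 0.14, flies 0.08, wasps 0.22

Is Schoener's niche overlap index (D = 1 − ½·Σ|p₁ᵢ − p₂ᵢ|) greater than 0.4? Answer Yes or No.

Yes

Σ|p₁ᵢ − p₂ᵢ| = 0.22 + 0.01 + 0.04 + 0.26 + 0.05 + 0.15 + 0.11 = 0.84
D = 1 − ½ × 0.84 = 1 − 0.420 = 0.5800
D = 0.5800 > 0.4 → Yes.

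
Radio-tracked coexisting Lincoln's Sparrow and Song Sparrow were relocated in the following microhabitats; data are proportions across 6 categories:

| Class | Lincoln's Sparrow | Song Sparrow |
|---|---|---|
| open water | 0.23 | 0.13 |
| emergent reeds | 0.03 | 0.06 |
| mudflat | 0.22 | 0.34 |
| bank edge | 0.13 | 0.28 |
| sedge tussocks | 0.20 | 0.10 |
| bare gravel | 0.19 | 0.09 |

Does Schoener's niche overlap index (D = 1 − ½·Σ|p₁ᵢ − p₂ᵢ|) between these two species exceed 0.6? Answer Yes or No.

Yes

Σ|p₁ᵢ − p₂ᵢ| = 0.10 + 0.03 + 0.12 + 0.15 + 0.10 + 0.10 = 0.60
D = 1 − ½ × 0.60 = 1 − 0.300 = 0.7000
D = 0.7000 > 0.6 → Yes.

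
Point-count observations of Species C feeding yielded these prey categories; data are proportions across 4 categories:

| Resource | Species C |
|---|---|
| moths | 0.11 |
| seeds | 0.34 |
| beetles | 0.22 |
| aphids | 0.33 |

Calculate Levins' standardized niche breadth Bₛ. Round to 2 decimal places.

Σpᵢ² = 0.11² + 0.34² + 0.22² + 0.33² = 0.0121 + 0.1156 + 0.0484 + 0.1089 = 0.2850
B = 1 / 0.2850 = 3.5088
Bₛ = (B − 1)/(n − 1) = (3.5088 − 1)/(4 − 1) = 2.5088/3 = 0.8363

0.84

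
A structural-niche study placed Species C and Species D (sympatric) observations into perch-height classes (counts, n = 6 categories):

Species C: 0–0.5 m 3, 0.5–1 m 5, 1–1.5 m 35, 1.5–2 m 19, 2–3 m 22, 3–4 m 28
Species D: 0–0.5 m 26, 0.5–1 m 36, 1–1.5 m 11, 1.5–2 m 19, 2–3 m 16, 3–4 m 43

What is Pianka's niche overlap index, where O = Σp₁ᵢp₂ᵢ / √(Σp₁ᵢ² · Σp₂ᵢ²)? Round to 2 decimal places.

Proportions for Species C (n=112): 3/112=0.0268, 5/112=0.0446, 35/112=0.3125, 19/112=0.1696, 22/112=0.1964, 28/112=0.2500
Proportions for Species D (n=151): 26/151=0.1722, 36/151=0.2384, 11/151=0.0728, 19/151=0.1258, 16/151=0.1060, 43/151=0.2848
Σ p₁ᵢp₂ᵢ = 0.004615 + 0.010633 + 0.022750 + 0.021336 + 0.020818 + 0.071200 = 0.151352
Σp_1ᵢ² = 0.0268² + 0.0446² + 0.3125² + 0.1696² + 0.1964² + 0.2500² = 0.000718 + 0.001989 + 0.097656 + 0.028764 + 0.038573 + 0.062500 = 0.230200
Σp_2ᵢ² = 0.1722² + 0.2384² + 0.0728² + 0.1258² + 0.1060² + 0.2848² = 0.029653 + 0.056835 + 0.005300 + 0.015826 + 0.011236 + 0.081111 = 0.199961
O = 0.151352 / √(0.230200 × 0.199961) = 0.151352 / 0.2145484 = 0.7054

0.71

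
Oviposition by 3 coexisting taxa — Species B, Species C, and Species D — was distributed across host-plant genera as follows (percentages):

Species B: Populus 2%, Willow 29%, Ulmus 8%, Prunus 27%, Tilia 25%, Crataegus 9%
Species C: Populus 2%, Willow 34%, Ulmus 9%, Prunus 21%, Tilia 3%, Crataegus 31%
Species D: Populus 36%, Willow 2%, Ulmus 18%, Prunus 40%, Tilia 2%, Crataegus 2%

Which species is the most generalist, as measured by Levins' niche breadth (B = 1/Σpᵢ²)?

Convert percentages to proportions (divide by 100).
Σp_Bᵢ² = 0.02² + 0.29² + 0.08² + 0.27² + 0.25² + 0.09² = 0.0004 + 0.0841 + 0.0064 + 0.0729 + 0.0625 + 0.0081 = 0.2344
B_B = 1 / 0.2344 = 4.2662
Σp_Cᵢ² = 0.02² + 0.34² + 0.09² + 0.21² + 0.03² + 0.31² = 0.0004 + 0.1156 + 0.0081 + 0.0441 + 0.0009 + 0.0961 = 0.2652
B_C = 1 / 0.2652 = 3.7707
Σp_Dᵢ² = 0.36² + 0.02² + 0.18² + 0.40² + 0.02² + 0.02² = 0.1296 + 0.0004 + 0.0324 + 0.1600 + 0.0004 + 0.0004 = 0.3232
B_D = 1 / 0.3232 = 3.0941
Highest B → broadest niche (most generalist): Species B (B = 4.27).

Species B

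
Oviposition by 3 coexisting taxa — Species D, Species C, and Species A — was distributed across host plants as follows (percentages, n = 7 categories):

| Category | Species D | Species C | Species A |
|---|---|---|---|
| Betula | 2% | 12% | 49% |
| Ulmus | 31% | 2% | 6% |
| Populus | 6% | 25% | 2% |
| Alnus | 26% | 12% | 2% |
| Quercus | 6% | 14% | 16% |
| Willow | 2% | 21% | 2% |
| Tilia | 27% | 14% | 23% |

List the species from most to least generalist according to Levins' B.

Convert percentages to proportions (divide by 100).
Σp_Dᵢ² = 0.02² + 0.31² + 0.06² + 0.26² + 0.06² + 0.02² + 0.27² = 0.0004 + 0.0961 + 0.0036 + 0.0676 + 0.0036 + 0.0004 + 0.0729 = 0.2446
B_D = 1 / 0.2446 = 4.0883
Σp_Cᵢ² = 0.12² + 0.02² + 0.25² + 0.12² + 0.14² + 0.21² + 0.14² = 0.0144 + 0.0004 + 0.0625 + 0.0144 + 0.0196 + 0.0441 + 0.0196 = 0.1750
B_C = 1 / 0.1750 = 5.7143
Σp_Aᵢ² = 0.49² + 0.06² + 0.02² + 0.02² + 0.16² + 0.02² + 0.23² = 0.2401 + 0.0036 + 0.0004 + 0.0004 + 0.0256 + 0.0004 + 0.0529 = 0.3234
B_A = 1 / 0.3234 = 3.0921
Ranking by B (broadest → narrowest): Species C (5.71) > Species D (4.09) > Species A (3.09)

Species C > Species D > Species A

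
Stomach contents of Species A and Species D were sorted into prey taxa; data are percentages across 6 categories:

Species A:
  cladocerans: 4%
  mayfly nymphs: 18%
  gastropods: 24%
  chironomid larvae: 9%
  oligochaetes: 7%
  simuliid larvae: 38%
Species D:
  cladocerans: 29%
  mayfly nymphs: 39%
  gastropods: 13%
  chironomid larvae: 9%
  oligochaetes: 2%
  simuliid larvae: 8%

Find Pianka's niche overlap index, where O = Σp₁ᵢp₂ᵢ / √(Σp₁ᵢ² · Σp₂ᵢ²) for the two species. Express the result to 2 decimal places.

0.59

Convert percentages to proportions (divide by 100).
Σ p₁ᵢp₂ᵢ = 0.0116 + 0.0702 + 0.0312 + 0.0081 + 0.0014 + 0.0304 = 0.1529
Σp_1ᵢ² = 0.04² + 0.18² + 0.24² + 0.09² + 0.07² + 0.38² = 0.0016 + 0.0324 + 0.0576 + 0.0081 + 0.0049 + 0.1444 = 0.2490
Σp_2ᵢ² = 0.29² + 0.39² + 0.13² + 0.09² + 0.02² + 0.08² = 0.0841 + 0.1521 + 0.0169 + 0.0081 + 0.0004 + 0.0064 = 0.2680
O = 0.1529 / √(0.2490 × 0.2680) = 0.1529 / 0.25833 = 0.5919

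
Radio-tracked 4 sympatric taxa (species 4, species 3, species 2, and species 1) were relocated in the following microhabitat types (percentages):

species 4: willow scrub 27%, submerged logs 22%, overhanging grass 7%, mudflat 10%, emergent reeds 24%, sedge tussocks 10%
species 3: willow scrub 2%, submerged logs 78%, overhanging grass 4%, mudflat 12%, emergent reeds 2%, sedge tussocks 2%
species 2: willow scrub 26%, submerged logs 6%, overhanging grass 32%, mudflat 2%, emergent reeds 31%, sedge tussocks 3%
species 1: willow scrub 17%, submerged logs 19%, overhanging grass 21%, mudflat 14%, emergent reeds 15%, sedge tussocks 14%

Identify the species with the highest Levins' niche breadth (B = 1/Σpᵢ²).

species 1

Convert percentages to proportions (divide by 100).
Σp_4ᵢ² = 0.27² + 0.22² + 0.07² + 0.10² + 0.24² + 0.10² = 0.0729 + 0.0484 + 0.0049 + 0.0100 + 0.0576 + 0.0100 = 0.2038
B_4 = 1 / 0.2038 = 4.9068
Σp_3ᵢ² = 0.02² + 0.78² + 0.04² + 0.12² + 0.02² + 0.02² = 0.0004 + 0.6084 + 0.0016 + 0.0144 + 0.0004 + 0.0004 = 0.6256
B_3 = 1 / 0.6256 = 1.5985
Σp_2ᵢ² = 0.26² + 0.06² + 0.32² + 0.02² + 0.31² + 0.03² = 0.0676 + 0.0036 + 0.1024 + 0.0004 + 0.0961 + 0.0009 = 0.2710
B_2 = 1 / 0.2710 = 3.6900
Σp_1ᵢ² = 0.17² + 0.19² + 0.21² + 0.14² + 0.15² + 0.14² = 0.0289 + 0.0361 + 0.0441 + 0.0196 + 0.0225 + 0.0196 = 0.1708
B_1 = 1 / 0.1708 = 5.8548
Highest B → broadest niche (most generalist): species 1 (B = 5.85).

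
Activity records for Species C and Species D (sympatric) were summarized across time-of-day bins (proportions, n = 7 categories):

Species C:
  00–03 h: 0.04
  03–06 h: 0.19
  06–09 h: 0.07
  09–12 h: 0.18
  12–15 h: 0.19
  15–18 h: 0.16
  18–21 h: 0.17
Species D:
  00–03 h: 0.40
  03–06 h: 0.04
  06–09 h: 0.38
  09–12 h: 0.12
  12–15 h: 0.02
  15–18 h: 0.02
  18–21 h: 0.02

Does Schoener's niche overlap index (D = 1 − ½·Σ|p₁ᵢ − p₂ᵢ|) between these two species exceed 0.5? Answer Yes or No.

Σ|p₁ᵢ − p₂ᵢ| = 0.36 + 0.15 + 0.31 + 0.06 + 0.17 + 0.14 + 0.15 = 1.34
D = 1 − ½ × 1.34 = 1 − 0.670 = 0.3300
D = 0.3300 < 0.5 → No.

No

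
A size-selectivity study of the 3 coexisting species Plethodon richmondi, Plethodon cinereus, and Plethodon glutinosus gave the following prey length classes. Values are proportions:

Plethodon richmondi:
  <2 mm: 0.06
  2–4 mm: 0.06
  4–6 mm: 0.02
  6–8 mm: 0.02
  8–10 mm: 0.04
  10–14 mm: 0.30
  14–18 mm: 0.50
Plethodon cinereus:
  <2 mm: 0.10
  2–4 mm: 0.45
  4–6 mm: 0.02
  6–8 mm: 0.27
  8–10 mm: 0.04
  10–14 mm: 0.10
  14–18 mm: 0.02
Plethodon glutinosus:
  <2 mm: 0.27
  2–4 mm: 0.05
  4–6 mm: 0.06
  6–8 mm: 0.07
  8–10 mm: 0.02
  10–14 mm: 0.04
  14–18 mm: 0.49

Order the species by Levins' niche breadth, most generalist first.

Plethodon cinereus > Plethodon glutinosus > Plethodon richmondi

Σp_richᵢ² = 0.06² + 0.06² + 0.02² + 0.02² + 0.04² + 0.30² + 0.50² = 0.0036 + 0.0036 + 0.0004 + 0.0004 + 0.0016 + 0.0900 + 0.2500 = 0.3496
B_rich = 1 / 0.3496 = 2.8604
Σp_cineᵢ² = 0.10² + 0.45² + 0.02² + 0.27² + 0.04² + 0.10² + 0.02² = 0.0100 + 0.2025 + 0.0004 + 0.0729 + 0.0016 + 0.0100 + 0.0004 = 0.2978
B_cine = 1 / 0.2978 = 3.3580
Σp_glutᵢ² = 0.27² + 0.05² + 0.06² + 0.07² + 0.02² + 0.04² + 0.49² = 0.0729 + 0.0025 + 0.0036 + 0.0049 + 0.0004 + 0.0016 + 0.2401 = 0.3260
B_glut = 1 / 0.3260 = 3.0675
Ranking by B (broadest → narrowest): Plethodon cinereus (3.36) > Plethodon glutinosus (3.07) > Plethodon richmondi (2.86)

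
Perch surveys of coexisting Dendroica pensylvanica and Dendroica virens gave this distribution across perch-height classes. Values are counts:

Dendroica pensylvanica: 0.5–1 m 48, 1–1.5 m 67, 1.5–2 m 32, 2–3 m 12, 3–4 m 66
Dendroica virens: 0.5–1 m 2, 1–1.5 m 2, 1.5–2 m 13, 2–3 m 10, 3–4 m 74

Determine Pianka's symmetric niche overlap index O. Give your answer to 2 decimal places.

0.67

Proportions for Dendroica pensylvanica (n=225): 48/225=0.2133, 67/225=0.2978, 32/225=0.1422, 12/225=0.0533, 66/225=0.2933
Proportions for Dendroica virens (n=101): 2/101=0.0198, 2/101=0.0198, 13/101=0.1287, 10/101=0.0990, 74/101=0.7327
Σ p₁ᵢp₂ᵢ = 0.004223 + 0.005896 + 0.018301 + 0.005277 + 0.214901 = 0.248598
Σp_1ᵢ² = 0.2133² + 0.2978² + 0.1422² + 0.0533² + 0.2933² = 0.045497 + 0.088685 + 0.020221 + 0.002841 + 0.086025 = 0.243269
Σp_2ᵢ² = 0.0198² + 0.0198² + 0.1287² + 0.0990² + 0.7327² = 0.000392 + 0.000392 + 0.016564 + 0.009801 + 0.536849 = 0.563998
O = 0.248598 / √(0.243269 × 0.563998) = 0.248598 / 0.3704095 = 0.6711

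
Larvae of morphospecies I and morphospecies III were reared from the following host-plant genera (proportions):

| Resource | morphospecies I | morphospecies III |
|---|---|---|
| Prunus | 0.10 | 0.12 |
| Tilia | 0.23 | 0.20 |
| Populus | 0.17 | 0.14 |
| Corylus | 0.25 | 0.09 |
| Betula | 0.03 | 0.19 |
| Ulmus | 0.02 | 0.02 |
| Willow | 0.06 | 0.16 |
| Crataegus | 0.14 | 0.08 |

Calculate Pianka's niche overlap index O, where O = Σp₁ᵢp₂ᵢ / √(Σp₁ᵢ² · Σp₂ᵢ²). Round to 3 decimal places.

0.800

Σ p₁ᵢp₂ᵢ = 0.0120 + 0.0460 + 0.0238 + 0.0225 + 0.0057 + 0.0004 + 0.0096 + 0.0112 = 0.1312
Σp_1ᵢ² = 0.10² + 0.23² + 0.17² + 0.25² + 0.03² + 0.02² + 0.06² + 0.14² = 0.0100 + 0.0529 + 0.0289 + 0.0625 + 0.0009 + 0.0004 + 0.0036 + 0.0196 = 0.1788
Σp_2ᵢ² = 0.12² + 0.20² + 0.14² + 0.09² + 0.19² + 0.02² + 0.16² + 0.08² = 0.0144 + 0.0400 + 0.0196 + 0.0081 + 0.0361 + 0.0004 + 0.0256 + 0.0064 = 0.1506
O = 0.1312 / √(0.1788 × 0.1506) = 0.1312 / 0.164095 = 0.79954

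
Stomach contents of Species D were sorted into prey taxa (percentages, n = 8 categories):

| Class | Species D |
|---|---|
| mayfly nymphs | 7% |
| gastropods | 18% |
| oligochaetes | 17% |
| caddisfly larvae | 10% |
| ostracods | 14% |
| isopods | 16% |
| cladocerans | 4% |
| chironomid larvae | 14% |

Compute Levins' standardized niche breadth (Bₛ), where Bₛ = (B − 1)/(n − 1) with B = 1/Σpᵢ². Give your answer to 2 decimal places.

Convert percentages to proportions (divide by 100).
Σpᵢ² = 0.07² + 0.18² + 0.17² + 0.10² + 0.14² + 0.16² + 0.04² + 0.14² = 0.0049 + 0.0324 + 0.0289 + 0.0100 + 0.0196 + 0.0256 + 0.0016 + 0.0196 = 0.1426
B = 1 / 0.1426 = 7.0126
Bₛ = (B − 1)/(n − 1) = (7.0126 − 1)/(8 − 1) = 6.0126/7 = 0.8589

0.86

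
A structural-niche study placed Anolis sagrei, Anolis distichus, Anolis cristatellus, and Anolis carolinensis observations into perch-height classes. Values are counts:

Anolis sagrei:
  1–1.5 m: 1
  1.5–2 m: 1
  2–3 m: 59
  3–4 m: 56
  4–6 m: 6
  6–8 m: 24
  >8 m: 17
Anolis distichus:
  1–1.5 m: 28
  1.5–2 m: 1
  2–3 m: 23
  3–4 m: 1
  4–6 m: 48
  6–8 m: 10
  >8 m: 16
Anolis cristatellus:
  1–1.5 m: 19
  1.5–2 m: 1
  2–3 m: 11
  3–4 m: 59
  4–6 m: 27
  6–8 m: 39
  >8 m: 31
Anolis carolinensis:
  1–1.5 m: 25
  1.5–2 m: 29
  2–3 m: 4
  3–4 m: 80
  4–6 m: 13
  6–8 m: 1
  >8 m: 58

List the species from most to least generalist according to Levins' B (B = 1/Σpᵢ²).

Anolis cristatellus > Anolis distichus > Anolis carolinensis > Anolis sagrei

Proportions for Anolis sagrei (n=164): 1/164=0.0061, 1/164=0.0061, 59/164=0.3598, 56/164=0.3415, 6/164=0.0366, 24/164=0.1463, 17/164=0.1037
Proportions for Anolis distichus (n=127): 28/127=0.2205, 1/127=0.0079, 23/127=0.1811, 1/127=0.0079, 48/127=0.3780, 10/127=0.0787, 16/127=0.1260
Proportions for Anolis cristatellus (n=187): 19/187=0.1016, 1/187=0.0053, 11/187=0.0588, 59/187=0.3155, 27/187=0.1444, 39/187=0.2086, 31/187=0.1658
Proportions for Anolis carolinensis (n=210): 25/210=0.1190, 29/210=0.1381, 4/210=0.0190, 80/210=0.3810, 13/210=0.0619, 1/210=0.0048, 58/210=0.2762
Σp_sagrᵢ² = 0.0061² + 0.0061² + 0.3598² + 0.3415² + 0.0366² + 0.1463² + 0.1037² = 0.000037 + 0.000037 + 0.129456 + 0.116622 + 0.001340 + 0.021404 + 0.010754 = 0.279650
B_sagr = 1 / 0.279650 = 3.5759
Σp_distᵢ² = 0.2205² + 0.0079² + 0.1811² + 0.0079² + 0.3780² + 0.0787² + 0.1260² = 0.048620 + 0.000062 + 0.032797 + 0.000062 + 0.142884 + 0.006194 + 0.015876 = 0.246495
B_dist = 1 / 0.246495 = 4.0569
Σp_crisᵢ² = 0.1016² + 0.0053² + 0.0588² + 0.3155² + 0.1444² + 0.2086² + 0.1658² = 0.010323 + 0.000028 + 0.003457 + 0.099540 + 0.020851 + 0.043514 + 0.027490 = 0.205203
B_cris = 1 / 0.205203 = 4.8732
Σp_caroᵢ² = 0.1190² + 0.1381² + 0.0190² + 0.3810² + 0.0619² + 0.0048² + 0.2762² = 0.014161 + 0.019072 + 0.000361 + 0.145161 + 0.003832 + 0.000023 + 0.076286 = 0.258896
B_caro = 1 / 0.258896 = 3.8626
Ranking by B (broadest → narrowest): Anolis cristatellus (4.87) > Anolis distichus (4.06) > Anolis carolinensis (3.86) > Anolis sagrei (3.58)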